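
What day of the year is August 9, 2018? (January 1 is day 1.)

221

Days in months before August: 31 + 28 + 31 + 30 + 31 + 30 + 31 = 212.
Plus 9 days into August → day 221.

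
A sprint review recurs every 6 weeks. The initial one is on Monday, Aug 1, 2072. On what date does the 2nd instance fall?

Sep 12, 2072

The 2nd occurrence is 1 interval after the first: 1 × 42 = 42 days after Aug 1, 2072.
Aug has 31 days — 30 days to the end of Aug leaves 12.
12 days into Sep → Sep 12, 2072.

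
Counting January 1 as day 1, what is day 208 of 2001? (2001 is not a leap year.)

27 July 2001

January has 31 days (208 − 31 = 177 remain).
February has 28 days (177 − 28 = 149 remain).
March has 31 days (149 − 31 = 118 remain).
April has 30 days (118 − 30 = 88 remain).
May has 31 days (88 − 31 = 57 remain).
June has 30 days (57 − 30 = 27 remain).
27 into July → July 27.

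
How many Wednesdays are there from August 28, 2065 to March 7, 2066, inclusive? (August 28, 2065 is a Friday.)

27

August 28, 2065 is a Friday; the first Wednesday on or after it is September 2, 2065 (5 days later).
From September 2, 2065 to March 7, 2066: 28 + 31 + 30 + 31 + 31 + 28 + 7 = 186 days (rest of September, October, November, December, January, February, March).
186 ÷ 7 = 26 full weeks with remainder 4, so 26 more Wednesdays after the first → 27.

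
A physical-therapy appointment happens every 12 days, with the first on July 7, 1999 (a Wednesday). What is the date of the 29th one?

June 7, 2000

The 29th occurrence is 28 intervals after the first: 28 × 12 = 336 days after July 7, 1999.
July has 31 days — 24 days to the end of July leaves 312.
August has 31 days (281 left).
September has 30 days (251 left).
October has 31 days (220 left).
November has 30 days (190 left).
December has 31 days (159 left).
January has 31 days (128 left).
February has 29 days (99 left).
March has 31 days (68 left).
April has 30 days (38 left).
May has 31 days (7 left).
7 days into June → June 7, 2000.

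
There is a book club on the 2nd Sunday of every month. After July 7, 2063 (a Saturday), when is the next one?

July 2063 starts on a Sunday; its first Sunday is the 1st, so the 2nd Sunday is the 8th — July 8, 2063.
July 8, 2063 is after July 7, 2063, so that is the next one.

July 8, 2063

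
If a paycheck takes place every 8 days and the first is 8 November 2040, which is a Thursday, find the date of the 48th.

The 48th occurrence is 47 intervals after the first: 47 × 8 = 376 days after 8 November 2040.
November has 30 days — 22 days to the end of November leaves 354.
December has 31 days (323 left).
January has 31 days (292 left).
February has 28 days (264 left).
March has 31 days (233 left).
April has 30 days (203 left).
May has 31 days (172 left).
June has 30 days (142 left).
July has 31 days (111 left).
August has 31 days (80 left).
September has 30 days (50 left).
October has 31 days (19 left).
19 days into November → 19 November 2041.

19 November 2041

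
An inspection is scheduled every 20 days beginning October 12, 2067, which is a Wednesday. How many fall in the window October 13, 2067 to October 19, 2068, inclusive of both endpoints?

18

Occurrences land 20·i days after October 12, 2067 for i = 0, 1, 2, …
October 13, 2067 is 1 day after the start; 1 ÷ 20 = 0 remainder 1; since the remainder is 1, round up to i = 1. First occurrence in the window: #2 on November 1, 2067 (1×20 = 20 days in).
October 19, 2068 is 373 days after the start; 373 ÷ 20 = 18 remainder 13. Last occurrence in the window: #19 on October 6, 2068.
Occurrences #2 through #19: 18 in total.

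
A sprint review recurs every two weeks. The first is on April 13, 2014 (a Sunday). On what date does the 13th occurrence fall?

The 13th occurrence is 12 intervals after the first: 12 × 14 = 168 days after April 13, 2014.
April has 30 days — 17 days to the end of April leaves 151.
May has 31 days (120 left).
June has 30 days (90 left).
July has 31 days (59 left).
August has 31 days (28 left).
28 days into September → September 28, 2014.

September 28, 2014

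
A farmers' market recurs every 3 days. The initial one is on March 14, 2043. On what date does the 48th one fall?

The 48th occurrence is 47 intervals after the first: 47 × 3 = 141 days after March 14, 2043.
March has 31 days — 17 days to the end of March leaves 124.
April has 30 days (94 left).
May has 31 days (63 left).
June has 30 days (33 left).
July has 31 days (2 left).
2 days into August → August 2, 2043.

August 2, 2043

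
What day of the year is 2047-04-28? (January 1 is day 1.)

Days in months before April: 31 + 28 + 31 = 90.
Plus 28 days into April → day 118.

118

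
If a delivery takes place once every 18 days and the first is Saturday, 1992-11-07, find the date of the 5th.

1993-01-18

The 5th occurrence is 4 intervals after the first: 4 × 18 = 72 days after 1992-11-07.
November has 30 days — 23 days to the end of November leaves 49.
December has 31 days (18 left).
18 days into January → 1993-01-18.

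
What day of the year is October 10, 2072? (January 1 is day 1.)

Days in months before October: 31 + 29 + 31 + 30 + 31 + 30 + 31 + 31 + 30 = 274.
Plus 10 days into October → day 284.

284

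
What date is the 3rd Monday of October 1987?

October 19, 1987

The first Monday of October 1987 is October 5.
The 3rd Monday is 2 weeks later: 5 + 14 = 19.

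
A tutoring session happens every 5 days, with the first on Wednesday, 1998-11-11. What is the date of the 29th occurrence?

The 29th occurrence is 28 intervals after the first: 28 × 5 = 140 days after 1998-11-11.
November has 30 days — 19 days to the end of November leaves 121.
December has 31 days (90 left).
January has 31 days (59 left).
February has 28 days (31 left).
31 days into March → 1999-03-31.

1999-03-31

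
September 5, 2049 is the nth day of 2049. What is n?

248

Days in months before September: 31 + 28 + 31 + 30 + 31 + 30 + 31 + 31 = 243.
Plus 5 days into September → day 248.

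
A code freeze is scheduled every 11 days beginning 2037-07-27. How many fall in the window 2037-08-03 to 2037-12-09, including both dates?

Occurrences land 11·i days after 2037-07-27 for i = 0, 1, 2, …
2037-08-03 is 7 days after the start; 7 ÷ 11 = 0 remainder 7; since the remainder is 7, round up to i = 1. First occurrence in the window: #2 on 2037-08-07 (1×11 = 11 days in).
2037-12-09 is 135 days after the start; 135 ÷ 11 = 12 remainder 3. Last occurrence in the window: #13 on 2037-12-06.
Occurrences #2 through #13: 12 in total.

12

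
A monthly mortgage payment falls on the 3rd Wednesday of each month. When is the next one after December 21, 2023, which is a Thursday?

December 2023 starts on a Friday; its first Wednesday is the 6th, so the 3rd Wednesday is the 20th — December 20, 2023.
That is not after December 21, 2023, so look at January 2024.
January 2024 starts on a Monday; its first Wednesday is the 3rd, so the 3rd Wednesday is the 17th — January 17, 2024.

January 17, 2024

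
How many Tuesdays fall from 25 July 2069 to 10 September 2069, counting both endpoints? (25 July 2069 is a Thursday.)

7

25 July 2069 is a Thursday; the first Tuesday on or after it is 30 July 2069 (5 days later).
From 30 July 2069 to 10 September 2069: 1 + 31 + 10 = 42 days (rest of July, August, September).
42 ÷ 7 = 6 full weeks with remainder 0, so 6 more Tuesdays after the first → 7.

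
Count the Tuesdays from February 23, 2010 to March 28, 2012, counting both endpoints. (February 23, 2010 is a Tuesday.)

February 23, 2010 is a Tuesday; the first Tuesday on or after it is February 23, 2010.
From February 23, 2010 to March 28, 2012: 311 + 365 + 88 = 764 days (rest of 2010, 2011, to March 28, 2012 in 2012).
764 ÷ 7 = 109 full weeks with remainder 1, so 109 more Tuesdays after the first → 110.

110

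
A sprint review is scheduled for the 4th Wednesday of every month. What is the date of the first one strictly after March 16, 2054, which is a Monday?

March 25, 2054

March 2054 starts on a Sunday; its first Wednesday is the 4th, so the 4th Wednesday is the 25th — March 25, 2054.
March 25, 2054 is after March 16, 2054, so that is the next one.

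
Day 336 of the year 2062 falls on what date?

December 2, 2062

January has 31 days (336 − 31 = 305 remain).
February has 28 days (305 − 28 = 277 remain).
March has 31 days (277 − 31 = 246 remain).
April has 30 days (246 − 30 = 216 remain).
May has 31 days (216 − 31 = 185 remain).
June has 30 days (185 − 30 = 155 remain).
July has 31 days (155 − 31 = 124 remain).
August has 31 days (124 − 31 = 93 remain).
September has 30 days (93 − 30 = 63 remain).
October has 31 days (63 − 31 = 32 remain).
November has 30 days (32 − 30 = 2 remain).
2 into December → December 2.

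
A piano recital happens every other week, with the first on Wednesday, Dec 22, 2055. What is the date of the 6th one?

The 6th occurrence is 5 intervals after the first: 5 × 14 = 70 days after Dec 22, 2055.
Dec has 31 days — 9 days to the end of Dec leaves 61.
Jan has 31 days (30 left).
Feb has 29 days (1 left).
1 day into Mar → Mar 1, 2056.

Mar 1, 2056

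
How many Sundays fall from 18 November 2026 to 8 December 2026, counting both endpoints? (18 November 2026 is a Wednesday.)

18 November 2026 is a Wednesday; the first Sunday on or after it is 22 November 2026 (4 days later).
From 22 November 2026 to 8 December 2026: 8 + 8 = 16 days (rest of November, December).
16 ÷ 7 = 2 full weeks with remainder 2, so 2 more Sundays after the first → 3.

3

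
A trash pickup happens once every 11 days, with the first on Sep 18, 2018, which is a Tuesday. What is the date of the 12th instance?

The 12th occurrence is 11 intervals after the first: 11 × 11 = 121 days after Sep 18, 2018.
Sep has 30 days — 12 days to the end of Sep leaves 109.
Oct has 31 days (78 left).
Nov has 30 days (48 left).
Dec has 31 days (17 left).
17 days into Jan → Jan 17, 2019.

Jan 17, 2019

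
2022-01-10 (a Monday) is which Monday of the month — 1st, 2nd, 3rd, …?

Day 10 falls in week ⌈10/7⌉ of the month.
Days 1–7 hold the 1st Monday, 8–14 the 2nd, 15–21 the 3rd, 22–28 the 4th, 29–31 the 5th.
10 is in the range for the 2nd.

2nd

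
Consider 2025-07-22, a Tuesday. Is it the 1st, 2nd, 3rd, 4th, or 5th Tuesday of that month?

Day 22 falls in week ⌈22/7⌉ of the month.
Days 1–7 hold the 1st Tuesday, 8–14 the 2nd, 15–21 the 3rd, 22–28 the 4th, 29–31 the 5th.
22 is in the range for the 4th.

4th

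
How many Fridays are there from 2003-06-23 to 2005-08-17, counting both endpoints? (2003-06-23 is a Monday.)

2003-06-23 is a Monday; the first Friday on or after it is 2003-06-27 (4 days later).
From 2003-06-27 to 2005-08-17: 187 + 366 + 229 = 782 days (rest of 2003, 2004, to 2005-08-17 in 2005).
782 ÷ 7 = 111 full weeks with remainder 5, so 111 more Fridays after the first → 112.

112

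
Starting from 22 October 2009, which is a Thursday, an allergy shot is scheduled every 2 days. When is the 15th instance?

The 15th occurrence is 14 intervals after the first: 14 × 2 = 28 days after 22 October 2009.
October has 31 days — 9 days to the end of October leaves 19.
19 days into November → 19 November 2009.

19 November 2009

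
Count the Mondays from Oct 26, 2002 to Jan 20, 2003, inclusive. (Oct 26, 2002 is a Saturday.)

Oct 26, 2002 is a Saturday; the first Monday on or after it is Oct 28, 2002 (2 days later).
From Oct 28, 2002 to Jan 20, 2003: 3 + 30 + 31 + 20 = 84 days (rest of Oct, Nov, Dec, Jan).
84 ÷ 7 = 12 full weeks with remainder 0, so 12 more Mondays after the first → 13.

13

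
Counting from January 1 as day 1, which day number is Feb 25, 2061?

56

Days in months before Feb: 31 = 31.
Plus 25 days into Feb → day 56.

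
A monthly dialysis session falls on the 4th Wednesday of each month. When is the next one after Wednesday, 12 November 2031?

November 2031 starts on a Saturday; its first Wednesday is the 5th, so the 4th Wednesday is the 26th — 26 November 2031.
26 November 2031 is after 12 November 2031, so that is the next one.

26 November 2031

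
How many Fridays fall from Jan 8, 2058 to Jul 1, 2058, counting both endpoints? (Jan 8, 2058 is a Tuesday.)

Jan 8, 2058 is a Tuesday; the first Friday on or after it is Jan 11, 2058 (3 days later).
From Jan 11, 2058 to Jul 1, 2058: 20 + 28 + 31 + 30 + 31 + 30 + 1 = 171 days (rest of Jan, Feb, Mar, Apr, May, Jun, Jul).
171 ÷ 7 = 24 full weeks with remainder 3, so 24 more Fridays after the first → 25.

25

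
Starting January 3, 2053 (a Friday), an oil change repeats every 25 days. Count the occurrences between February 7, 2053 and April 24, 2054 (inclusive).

18

Occurrences land 25·i days after January 3, 2053 for i = 0, 1, 2, …
February 7, 2053 is 35 days after the start; 35 ÷ 25 = 1 remainder 10; since the remainder is 10, round up to i = 2. First occurrence in the window: #3 on February 22, 2053 (2×25 = 50 days in).
April 24, 2054 is 476 days after the start; 476 ÷ 25 = 19 remainder 1. Last occurrence in the window: #20 on April 23, 2054.
Occurrences #3 through #20: 18 in total.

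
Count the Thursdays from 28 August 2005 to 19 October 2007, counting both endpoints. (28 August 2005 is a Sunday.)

112

28 August 2005 is a Sunday; the first Thursday on or after it is 1 September 2005 (4 days later).
From 1 September 2005 to 19 October 2007: 121 + 365 + 292 = 778 days (rest of 2005, 2006, to 19 October 2007 in 2007).
778 ÷ 7 = 111 full weeks with remainder 1, so 111 more Thursdays after the first → 112.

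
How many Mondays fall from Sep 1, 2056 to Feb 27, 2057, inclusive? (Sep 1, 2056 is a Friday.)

Sep 1, 2056 is a Friday; the first Monday on or after it is Sep 4, 2056 (3 days later).
From Sep 4, 2056 to Feb 27, 2057: 26 + 31 + 30 + 31 + 31 + 27 = 176 days (rest of Sep, Oct, Nov, Dec, Jan, Feb).
176 ÷ 7 = 25 full weeks with remainder 1, so 25 more Mondays after the first → 26.

26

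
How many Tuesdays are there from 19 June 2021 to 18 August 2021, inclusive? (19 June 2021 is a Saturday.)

9

19 June 2021 is a Saturday; the first Tuesday on or after it is 22 June 2021 (3 days later).
From 22 June 2021 to 18 August 2021: 8 + 31 + 18 = 57 days (rest of June, July, August).
57 ÷ 7 = 8 full weeks with remainder 1, so 8 more Tuesdays after the first → 9.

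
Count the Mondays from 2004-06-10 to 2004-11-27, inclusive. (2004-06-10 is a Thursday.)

2004-06-10 is a Thursday; the first Monday on or after it is 2004-06-14 (4 days later).
From 2004-06-14 to 2004-11-27: 16 + 31 + 31 + 30 + 31 + 27 = 166 days (rest of June, July, August, September, October, November).
166 ÷ 7 = 23 full weeks with remainder 5, so 23 more Mondays after the first → 24.

24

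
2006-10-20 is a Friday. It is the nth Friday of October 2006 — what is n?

3rd

Day 20 falls in week ⌈20/7⌉ of the month.
Days 1–7 hold the 1st Friday, 8–14 the 2nd, 15–21 the 3rd, 22–28 the 4th, 29–31 the 5th.
20 is in the range for the 3rd.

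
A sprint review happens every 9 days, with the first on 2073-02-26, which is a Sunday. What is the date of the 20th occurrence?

The 20th occurrence is 19 intervals after the first: 19 × 9 = 171 days after 2073-02-26.
February has 28 days — 2 days to the end of February leaves 169.
March has 31 days (138 left).
April has 30 days (108 left).
May has 31 days (77 left).
June has 30 days (47 left).
July has 31 days (16 left).
16 days into August → 2073-08-16.

2073-08-16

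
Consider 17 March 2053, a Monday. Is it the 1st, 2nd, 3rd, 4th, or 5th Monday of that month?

3rd

Day 17 falls in week ⌈17/7⌉ of the month.
Days 1–7 hold the 1st Monday, 8–14 the 2nd, 15–21 the 3rd, 22–28 the 4th, 29–31 the 5th.
17 is in the range for the 3rd.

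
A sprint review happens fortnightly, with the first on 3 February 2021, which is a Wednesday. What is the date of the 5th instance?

31 March 2021

The 5th occurrence is 4 intervals after the first: 4 × 14 = 56 days after 3 February 2021.
February has 28 days — 25 days to the end of February leaves 31.
31 days into March → 31 March 2021.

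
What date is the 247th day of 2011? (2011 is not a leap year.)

January has 31 days (247 − 31 = 216 remain).
February has 28 days (216 − 28 = 188 remain).
March has 31 days (188 − 31 = 157 remain).
April has 30 days (157 − 30 = 127 remain).
May has 31 days (127 − 31 = 96 remain).
June has 30 days (96 − 30 = 66 remain).
July has 31 days (66 − 31 = 35 remain).
August has 31 days (35 − 31 = 4 remain).
4 into September → September 4.

4 September 2011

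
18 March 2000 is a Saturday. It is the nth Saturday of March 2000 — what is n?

3rd

Day 18 falls in week ⌈18/7⌉ of the month.
Days 1–7 hold the 1st Saturday, 8–14 the 2nd, 15–21 the 3rd, 22–28 the 4th, 29–31 the 5th.
18 is in the range for the 3rd.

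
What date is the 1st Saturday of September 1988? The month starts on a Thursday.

September 1988 begins on a Thursday, so the first Saturday is September 3 (2 days later).

3 September 1988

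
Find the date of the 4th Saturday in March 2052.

March 23, 2052

March 2052 begins on a Friday, so the first Saturday is March 2 (1 day later).
The 4th Saturday is 3 weeks later: 2 + 21 = 23.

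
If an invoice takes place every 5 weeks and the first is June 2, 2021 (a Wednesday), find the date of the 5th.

The 5th occurrence is 4 intervals after the first: 4 × 35 = 140 days after June 2, 2021.
June has 30 days — 28 days to the end of June leaves 112.
July has 31 days (81 left).
August has 31 days (50 left).
September has 30 days (20 left).
20 days into October → October 20, 2021.

October 20, 2021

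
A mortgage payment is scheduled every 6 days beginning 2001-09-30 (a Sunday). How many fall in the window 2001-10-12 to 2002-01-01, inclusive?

Occurrences land 6·i days after 2001-09-30 for i = 0, 1, 2, …
2001-10-12 is 12 days after the start; 12 ÷ 6 = 2 remainder 0. First occurrence in the window: #3 on 2001-10-12 (2×6 = 12 days in).
2002-01-01 is 93 days after the start; 93 ÷ 6 = 15 remainder 3. Last occurrence in the window: #16 on 2001-12-29.
Occurrences #3 through #16: 14 in total.

14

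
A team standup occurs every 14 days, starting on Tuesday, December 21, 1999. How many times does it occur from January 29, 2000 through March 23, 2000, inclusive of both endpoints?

Occurrences land 14·i days after December 21, 1999 for i = 0, 1, 2, …
January 29, 2000 is 39 days after the start; 39 ÷ 14 = 2 remainder 11; since the remainder is 11, round up to i = 3. First occurrence in the window: #4 on February 1, 2000 (3×14 = 42 days in).
March 23, 2000 is 93 days after the start; 93 ÷ 14 = 6 remainder 9. Last occurrence in the window: #7 on March 14, 2000.
Occurrences #4 through #7: 4 in total.

4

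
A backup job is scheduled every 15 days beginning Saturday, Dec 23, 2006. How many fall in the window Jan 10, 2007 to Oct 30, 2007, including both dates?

19

Occurrences land 15·i days after Dec 23, 2006 for i = 0, 1, 2, …
Jan 10, 2007 is 18 days after the start; 18 ÷ 15 = 1 remainder 3; since the remainder is 3, round up to i = 2. First occurrence in the window: #3 on Jan 22, 2007 (2×15 = 30 days in).
Oct 30, 2007 is 311 days after the start; 311 ÷ 15 = 20 remainder 11. Last occurrence in the window: #21 on Oct 19, 2007.
Occurrences #3 through #21: 19 in total.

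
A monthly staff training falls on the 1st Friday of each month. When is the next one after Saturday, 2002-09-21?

2002-10-04

September 2002 starts on a Sunday, so its 1st Friday is 2002-09-06 (5 days in).
That is not after 2002-09-21, so look at October 2002.
October 2002 starts on a Tuesday, so its 1st Friday is 2002-10-04 (3 days in).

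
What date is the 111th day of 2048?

2048-04-20

January has 31 days (111 − 31 = 80 remain).
February has 29 days (80 − 29 = 51 remain).
March has 31 days (51 − 31 = 20 remain).
20 into April → April 20.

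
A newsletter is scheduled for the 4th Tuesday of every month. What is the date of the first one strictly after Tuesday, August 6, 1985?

August 27, 1985

August 1985 starts on a Thursday; its first Tuesday is the 6th, so the 4th Tuesday is the 27th — August 27, 1985.
August 27, 1985 is after August 6, 1985, so that is the next one.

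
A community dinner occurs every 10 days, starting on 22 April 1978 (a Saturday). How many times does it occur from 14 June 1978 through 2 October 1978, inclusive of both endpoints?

Occurrences land 10·i days after 22 April 1978 for i = 0, 1, 2, …
14 June 1978 is 53 days after the start; 53 ÷ 10 = 5 remainder 3; since the remainder is 3, round up to i = 6. First occurrence in the window: #7 on 21 June 1978 (6×10 = 60 days in).
2 October 1978 is 163 days after the start; 163 ÷ 10 = 16 remainder 3. Last occurrence in the window: #17 on 29 September 1978.
Occurrences #7 through #17: 11 in total.

11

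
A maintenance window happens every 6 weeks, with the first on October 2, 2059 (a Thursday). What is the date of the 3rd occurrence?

The 3rd occurrence is 2 intervals after the first: 2 × 42 = 84 days after October 2, 2059.
October has 31 days — 29 days to the end of October leaves 55.
November has 30 days (25 left).
25 days into December → December 25, 2059.

December 25, 2059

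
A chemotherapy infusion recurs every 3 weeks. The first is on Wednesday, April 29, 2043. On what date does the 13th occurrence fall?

The 13th occurrence is 12 intervals after the first: 12 × 21 = 252 days after April 29, 2043.
April has 30 days — 1 day to the end of April leaves 251.
May has 31 days (220 left).
June has 30 days (190 left).
July has 31 days (159 left).
August has 31 days (128 left).
September has 30 days (98 left).
October has 31 days (67 left).
November has 30 days (37 left).
December has 31 days (6 left).
6 days into January → January 6, 2044.

January 6, 2044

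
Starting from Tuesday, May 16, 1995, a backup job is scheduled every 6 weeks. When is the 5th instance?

The 5th occurrence is 4 intervals after the first: 4 × 42 = 168 days after May 16, 1995.
May has 31 days — 15 days to the end of May leaves 153.
Jun has 30 days (123 left).
Jul has 31 days (92 left).
Aug has 31 days (61 left).
Sep has 30 days (31 left).
31 days into Oct → Oct 31, 1995.

Oct 31, 1995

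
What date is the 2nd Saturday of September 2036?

13 September 2036

The first Saturday of September 2036 is September 6.
The 2nd Saturday is 1 weeks later: 6 + 7 = 13.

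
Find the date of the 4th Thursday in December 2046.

The first Thursday of December 2046 is December 6.
The 4th Thursday is 3 weeks later: 6 + 21 = 27.

December 27, 2046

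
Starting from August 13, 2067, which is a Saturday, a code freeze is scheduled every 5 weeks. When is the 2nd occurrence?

The 2nd occurrence is 1 interval after the first: 1 × 35 = 35 days after August 13, 2067.
August has 31 days — 18 days to the end of August leaves 17.
17 days into September → September 17, 2067.

September 17, 2067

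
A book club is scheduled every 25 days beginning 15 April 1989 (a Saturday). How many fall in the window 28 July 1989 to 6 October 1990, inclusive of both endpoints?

Occurrences land 25·i days after 15 April 1989 for i = 0, 1, 2, …
28 July 1989 is 104 days after the start; 104 ÷ 25 = 4 remainder 4; since the remainder is 4, round up to i = 5. First occurrence in the window: #6 on 18 August 1989 (5×25 = 125 days in).
6 October 1990 is 539 days after the start; 539 ÷ 25 = 21 remainder 14. Last occurrence in the window: #22 on 22 September 1990.
Occurrences #6 through #22: 17 in total.

17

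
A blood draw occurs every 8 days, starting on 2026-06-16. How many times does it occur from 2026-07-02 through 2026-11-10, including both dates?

17

Occurrences land 8·i days after 2026-06-16 for i = 0, 1, 2, …
2026-07-02 is 16 days after the start; 16 ÷ 8 = 2 remainder 0. First occurrence in the window: #3 on 2026-07-02 (2×8 = 16 days in).
2026-11-10 is 147 days after the start; 147 ÷ 8 = 18 remainder 3. Last occurrence in the window: #19 on 2026-11-07.
Occurrences #3 through #19: 17 in total.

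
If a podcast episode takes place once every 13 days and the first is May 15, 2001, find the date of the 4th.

The 4th occurrence is 3 intervals after the first: 3 × 13 = 39 days after May 15, 2001.
May has 31 days — 16 days to the end of May leaves 23.
23 days into June → June 23, 2001.

June 23, 2001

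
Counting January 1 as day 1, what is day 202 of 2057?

Jul 21, 2057

Jan has 31 days (202 − 31 = 171 remain).
Feb has 28 days (171 − 28 = 143 remain).
Mar has 31 days (143 − 31 = 112 remain).
Apr has 30 days (112 − 30 = 82 remain).
May has 31 days (82 − 31 = 51 remain).
Jun has 30 days (51 − 30 = 21 remain).
21 into Jul → Jul 21.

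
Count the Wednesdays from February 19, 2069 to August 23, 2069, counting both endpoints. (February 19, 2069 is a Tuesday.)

February 19, 2069 is a Tuesday; the first Wednesday on or after it is February 20, 2069 (1 day later).
From February 20, 2069 to August 23, 2069: 8 + 31 + 30 + 31 + 30 + 31 + 23 = 184 days (rest of February, March, April, May, June, July, August).
184 ÷ 7 = 26 full weeks with remainder 2, so 26 more Wednesdays after the first → 27.

27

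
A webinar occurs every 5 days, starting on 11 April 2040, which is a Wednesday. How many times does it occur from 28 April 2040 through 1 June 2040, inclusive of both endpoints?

Occurrences land 5·i days after 11 April 2040 for i = 0, 1, 2, …
28 April 2040 is 17 days after the start; 17 ÷ 5 = 3 remainder 2; since the remainder is 2, round up to i = 4. First occurrence in the window: #5 on 1 May 2040 (4×5 = 20 days in).
1 June 2040 is 51 days after the start; 51 ÷ 5 = 10 remainder 1. Last occurrence in the window: #11 on 31 May 2040.
Occurrences #5 through #11: 7 in total.

7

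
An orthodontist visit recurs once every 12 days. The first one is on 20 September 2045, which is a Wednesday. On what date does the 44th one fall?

The 44th occurrence is 43 intervals after the first: 43 × 12 = 516 days after 20 September 2045.
September has 30 days — 10 days to the end of September leaves 506.
From end of September to end of 2045 is 92 days (414 left).
2046 has 365 days (49 left).
January has 31 days (18 left).
18 days into February → 18 February 2047.

18 February 2047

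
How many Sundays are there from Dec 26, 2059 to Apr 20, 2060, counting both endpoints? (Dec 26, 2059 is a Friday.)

Dec 26, 2059 is a Friday; the first Sunday on or after it is Dec 28, 2059 (2 days later).
From Dec 28, 2059 to Apr 20, 2060: 3 + 31 + 29 + 31 + 20 = 114 days (rest of Dec, Jan, Feb, Mar, Apr).
114 ÷ 7 = 16 full weeks with remainder 2, so 16 more Sundays after the first → 17.

17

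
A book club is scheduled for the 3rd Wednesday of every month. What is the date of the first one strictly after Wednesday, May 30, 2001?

May 2001 starts on a Tuesday; its first Wednesday is the 2nd, so the 3rd Wednesday is the 16th — May 16, 2001.
That is not after May 30, 2001, so look at Jun 2001.
Jun 2001 starts on a Friday; its first Wednesday is the 6th, so the 3rd Wednesday is the 20th — Jun 20, 2001.

Jun 20, 2001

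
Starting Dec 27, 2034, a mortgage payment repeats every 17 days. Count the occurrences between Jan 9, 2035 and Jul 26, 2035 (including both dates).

12

Occurrences land 17·i days after Dec 27, 2034 for i = 0, 1, 2, …
Jan 9, 2035 is 13 days after the start; 13 ÷ 17 = 0 remainder 13; since the remainder is 13, round up to i = 1. First occurrence in the window: #2 on Jan 13, 2035 (1×17 = 17 days in).
Jul 26, 2035 is 211 days after the start; 211 ÷ 17 = 12 remainder 7. Last occurrence in the window: #13 on Jul 19, 2035.
Occurrences #2 through #13: 12 in total.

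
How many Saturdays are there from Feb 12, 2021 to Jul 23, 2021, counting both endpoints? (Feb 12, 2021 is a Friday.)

Feb 12, 2021 is a Friday; the first Saturday on or after it is Feb 13, 2021 (1 day later).
From Feb 13, 2021 to Jul 23, 2021: 15 + 31 + 30 + 31 + 30 + 23 = 160 days (rest of Feb, Mar, Apr, May, Jun, Jul).
160 ÷ 7 = 22 full weeks with remainder 6, so 22 more Saturdays after the first → 23.

23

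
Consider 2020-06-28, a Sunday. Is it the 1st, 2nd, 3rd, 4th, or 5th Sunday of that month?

Day 28 falls in week ⌈28/7⌉ of the month.
Days 1–7 hold the 1st Sunday, 8–14 the 2nd, 15–21 the 3rd, 22–28 the 4th, 29–31 the 5th.
28 is in the range for the 4th.

4th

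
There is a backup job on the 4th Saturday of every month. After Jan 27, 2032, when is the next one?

Jan 2032 starts on a Thursday; its first Saturday is the 3rd, so the 4th Saturday is the 24th — Jan 24, 2032.
That is not after Jan 27, 2032, so look at Feb 2032.
Feb 2032 starts on a Sunday; its first Saturday is the 7th, so the 4th Saturday is the 28th — Feb 28, 2032.

Feb 28, 2032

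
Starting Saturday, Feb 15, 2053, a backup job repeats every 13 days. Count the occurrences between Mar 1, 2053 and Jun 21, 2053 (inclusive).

Occurrences land 13·i days after Feb 15, 2053 for i = 0, 1, 2, …
Mar 1, 2053 is 14 days after the start; 14 ÷ 13 = 1 remainder 1; since the remainder is 1, round up to i = 2. First occurrence in the window: #3 on Mar 13, 2053 (2×13 = 26 days in).
Jun 21, 2053 is 126 days after the start; 126 ÷ 13 = 9 remainder 9. Last occurrence in the window: #10 on Jun 12, 2053.
Occurrences #3 through #10: 8 in total.

8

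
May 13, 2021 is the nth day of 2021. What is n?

133

Days in months before May: 31 + 28 + 31 + 30 = 120.
Plus 13 days into May → day 133.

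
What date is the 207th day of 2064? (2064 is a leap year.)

January has 31 days (207 − 31 = 176 remain).
February has 29 days (176 − 29 = 147 remain).
March has 31 days (147 − 31 = 116 remain).
April has 30 days (116 − 30 = 86 remain).
May has 31 days (86 − 31 = 55 remain).
June has 30 days (55 − 30 = 25 remain).
25 into July → July 25.

25 July 2064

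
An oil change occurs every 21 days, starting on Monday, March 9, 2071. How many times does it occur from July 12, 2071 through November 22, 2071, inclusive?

Occurrences land 21·i days after March 9, 2071 for i = 0, 1, 2, …
July 12, 2071 is 125 days after the start; 125 ÷ 21 = 5 remainder 20; since the remainder is 20, round up to i = 6. First occurrence in the window: #7 on July 13, 2071 (6×21 = 126 days in).
November 22, 2071 is 258 days after the start; 258 ÷ 21 = 12 remainder 6. Last occurrence in the window: #13 on November 16, 2071.
Occurrences #7 through #13: 7 in total.

7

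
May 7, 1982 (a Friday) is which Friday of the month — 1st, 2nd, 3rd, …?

1st

Day 7 falls in week ⌈7/7⌉ of the month.
Days 1–7 hold the 1st Friday, 8–14 the 2nd, 15–21 the 3rd, 22–28 the 4th, 29–31 the 5th.
7 is in the range for the 1st.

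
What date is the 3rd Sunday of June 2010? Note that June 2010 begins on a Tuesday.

June 20, 2010

June 2010 begins on a Tuesday, so the first Sunday is June 6 (5 days later).
The 3rd Sunday is 2 weeks later: 6 + 14 = 20.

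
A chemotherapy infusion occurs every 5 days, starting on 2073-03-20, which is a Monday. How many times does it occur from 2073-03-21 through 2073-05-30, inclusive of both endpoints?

Occurrences land 5·i days after 2073-03-20 for i = 0, 1, 2, …
2073-03-21 is 1 day after the start; 1 ÷ 5 = 0 remainder 1; since the remainder is 1, round up to i = 1. First occurrence in the window: #2 on 2073-03-25 (1×5 = 5 days in).
2073-05-30 is 71 days after the start; 71 ÷ 5 = 14 remainder 1. Last occurrence in the window: #15 on 2073-05-29.
Occurrences #2 through #15: 14 in total.

14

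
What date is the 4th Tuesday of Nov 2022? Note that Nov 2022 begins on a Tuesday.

Nov 22, 2022

Nov 2022 begins on a Tuesday, so the first Tuesday is Nov 1.
The 4th Tuesday is 3 weeks later: 1 + 21 = 22.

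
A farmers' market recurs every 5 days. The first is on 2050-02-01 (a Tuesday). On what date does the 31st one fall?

2050-07-01

The 31st occurrence is 30 intervals after the first: 30 × 5 = 150 days after 2050-02-01.
February has 28 days — 27 days to the end of February leaves 123.
March has 31 days (92 left).
April has 30 days (62 left).
May has 31 days (31 left).
June has 30 days (1 left).
1 day into July → 2050-07-01.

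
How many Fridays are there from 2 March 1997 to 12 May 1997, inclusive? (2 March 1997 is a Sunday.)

2 March 1997 is a Sunday; the first Friday on or after it is 7 March 1997 (5 days later).
From 7 March 1997 to 12 May 1997: 24 + 30 + 12 = 66 days (rest of March, April, May).
66 ÷ 7 = 9 full weeks with remainder 3, so 9 more Fridays after the first → 10.

10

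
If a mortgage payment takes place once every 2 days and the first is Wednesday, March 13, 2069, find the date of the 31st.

May 12, 2069

The 31st occurrence is 30 intervals after the first: 30 × 2 = 60 days after March 13, 2069.
March has 31 days — 18 days to the end of March leaves 42.
April has 30 days (12 left).
12 days into May → May 12, 2069.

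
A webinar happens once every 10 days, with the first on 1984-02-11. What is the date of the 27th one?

The 27th occurrence is 26 intervals after the first: 26 × 10 = 260 days after 1984-02-11.
February has 29 days — 18 days to the end of February leaves 242.
March has 31 days (211 left).
April has 30 days (181 left).
May has 31 days (150 left).
June has 30 days (120 left).
July has 31 days (89 left).
August has 31 days (58 left).
September has 30 days (28 left).
28 days into October → 1984-10-28.

1984-10-28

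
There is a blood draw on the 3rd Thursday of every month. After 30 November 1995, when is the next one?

November 1995 starts on a Wednesday; its first Thursday is the 2nd, so the 3rd Thursday is the 16th — 16 November 1995.
That is not after 30 November 1995, so look at December 1995.
December 1995 starts on a Friday; its first Thursday is the 7th, so the 3rd Thursday is the 21st — 21 December 1995.

21 December 1995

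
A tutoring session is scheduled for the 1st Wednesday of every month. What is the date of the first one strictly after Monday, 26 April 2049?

5 May 2049

April 2049 starts on a Thursday, so its 1st Wednesday is 7 April 2049 (6 days in).
That is not after 26 April 2049, so look at May 2049.
May 2049 starts on a Saturday, so its 1st Wednesday is 5 May 2049 (4 days in).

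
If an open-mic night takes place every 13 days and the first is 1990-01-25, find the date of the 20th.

The 20th occurrence is 19 intervals after the first: 19 × 13 = 247 days after 1990-01-25.
January has 31 days — 6 days to the end of January leaves 241.
February has 28 days (213 left).
March has 31 days (182 left).
April has 30 days (152 left).
May has 31 days (121 left).
June has 30 days (91 left).
July has 31 days (60 left).
August has 31 days (29 left).
29 days into September → 1990-09-29.

1990-09-29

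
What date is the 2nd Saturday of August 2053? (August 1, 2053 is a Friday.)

August 2053 begins on a Friday, so the first Saturday is August 2 (1 day later).
The 2nd Saturday is 1 weeks later: 2 + 7 = 9.

2053-08-09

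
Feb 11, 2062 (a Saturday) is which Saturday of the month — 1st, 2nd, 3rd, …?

2nd

Day 11 falls in week ⌈11/7⌉ of the month.
Days 1–7 hold the 1st Saturday, 8–14 the 2nd, 15–21 the 3rd, 22–28 the 4th, 29–31 the 5th.
11 is in the range for the 2nd.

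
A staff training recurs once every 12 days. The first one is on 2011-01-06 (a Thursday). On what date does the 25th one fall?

The 25th occurrence is 24 intervals after the first: 24 × 12 = 288 days after 2011-01-06.
January has 31 days — 25 days to the end of January leaves 263.
February has 28 days (235 left).
March has 31 days (204 left).
April has 30 days (174 left).
May has 31 days (143 left).
June has 30 days (113 left).
July has 31 days (82 left).
August has 31 days (51 left).
September has 30 days (21 left).
21 days into October → 2011-10-21.

2011-10-21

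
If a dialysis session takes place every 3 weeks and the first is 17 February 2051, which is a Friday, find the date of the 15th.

8 December 2051

The 15th occurrence is 14 intervals after the first: 14 × 21 = 294 days after 17 February 2051.
February has 28 days — 11 days to the end of February leaves 283.
March has 31 days (252 left).
April has 30 days (222 left).
May has 31 days (191 left).
June has 30 days (161 left).
July has 31 days (130 left).
August has 31 days (99 left).
September has 30 days (69 left).
October has 31 days (38 left).
November has 30 days (8 left).
8 days into December → 8 December 2051.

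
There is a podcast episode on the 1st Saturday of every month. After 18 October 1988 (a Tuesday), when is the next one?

5 November 1988

October 1988 starts on a Saturday, so its 1st Saturday is 1 October 1988.
That is not after 18 October 1988, so look at November 1988.
November 1988 starts on a Tuesday, so its 1st Saturday is 5 November 1988 (4 days in).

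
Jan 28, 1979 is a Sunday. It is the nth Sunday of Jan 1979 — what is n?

4th

Day 28 falls in week ⌈28/7⌉ of the month.
Days 1–7 hold the 1st Sunday, 8–14 the 2nd, 15–21 the 3rd, 22–28 the 4th, 29–31 the 5th.
28 is in the range for the 4th.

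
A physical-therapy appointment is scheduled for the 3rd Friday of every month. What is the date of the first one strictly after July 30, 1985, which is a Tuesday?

August 16, 1985

July 1985 starts on a Monday; its first Friday is the 5th, so the 3rd Friday is the 19th — July 19, 1985.
That is not after July 30, 1985, so look at August 1985.
August 1985 starts on a Thursday; its first Friday is the 2nd, so the 3rd Friday is the 16th — August 16, 1985.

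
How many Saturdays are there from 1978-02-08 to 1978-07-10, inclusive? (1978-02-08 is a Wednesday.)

22

1978-02-08 is a Wednesday; the first Saturday on or after it is 1978-02-11 (3 days later).
From 1978-02-11 to 1978-07-10: 17 + 31 + 30 + 31 + 30 + 10 = 149 days (rest of February, March, April, May, June, July).
149 ÷ 7 = 21 full weeks with remainder 2, so 21 more Saturdays after the first → 22.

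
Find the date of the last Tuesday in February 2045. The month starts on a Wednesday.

February 2045 begins on a Wednesday, so the first Tuesday is February 7 (6 days later).
February 2045 has 28 days. Adding weeks: 7, 14, 21, 28 — the last one ≤ 28 is the 28th.

2045-02-28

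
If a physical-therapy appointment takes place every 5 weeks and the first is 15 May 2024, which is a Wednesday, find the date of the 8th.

15 January 2025

The 8th occurrence is 7 intervals after the first: 7 × 35 = 245 days after 15 May 2024.
May has 31 days — 16 days to the end of May leaves 229.
June has 30 days (199 left).
July has 31 days (168 left).
August has 31 days (137 left).
September has 30 days (107 left).
October has 31 days (76 left).
November has 30 days (46 left).
December has 31 days (15 left).
15 days into January → 15 January 2025.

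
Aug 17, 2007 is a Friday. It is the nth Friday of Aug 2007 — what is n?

Day 17 falls in week ⌈17/7⌉ of the month.
Days 1–7 hold the 1st Friday, 8–14 the 2nd, 15–21 the 3rd, 22–28 the 4th, 29–31 the 5th.
17 is in the range for the 3rd.

3rd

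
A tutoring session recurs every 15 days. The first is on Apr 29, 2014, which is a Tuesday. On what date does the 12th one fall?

The 12th occurrence is 11 intervals after the first: 11 × 15 = 165 days after Apr 29, 2014.
Apr has 30 days — 1 day to the end of Apr leaves 164.
May has 31 days (133 left).
Jun has 30 days (103 left).
Jul has 31 days (72 left).
Aug has 31 days (41 left).
Sep has 30 days (11 left).
11 days into Oct → Oct 11, 2014.

Oct 11, 2014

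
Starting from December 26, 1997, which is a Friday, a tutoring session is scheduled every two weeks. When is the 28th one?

The 28th occurrence is 27 intervals after the first: 27 × 14 = 378 days after December 26, 1997.
December has 31 days — 5 days to the end of December leaves 373.
January has 31 days (342 left).
February has 28 days (314 left).
March has 31 days (283 left).
April has 30 days (253 left).
May has 31 days (222 left).
June has 30 days (192 left).
July has 31 days (161 left).
August has 31 days (130 left).
September has 30 days (100 left).
October has 31 days (69 left).
November has 30 days (39 left).
December has 31 days (8 left).
8 days into January → January 8, 1999.

January 8, 1999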